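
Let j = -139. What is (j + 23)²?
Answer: 13456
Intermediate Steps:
(j + 23)² = (-139 + 23)² = (-116)² = 13456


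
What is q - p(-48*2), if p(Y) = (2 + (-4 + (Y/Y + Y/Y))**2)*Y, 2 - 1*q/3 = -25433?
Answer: 76881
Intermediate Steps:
q = 76305 (q = 6 - 3*(-25433) = 6 + 76299 = 76305)
p(Y) = 6*Y (p(Y) = (2 + (-4 + (1 + 1))**2)*Y = (2 + (-4 + 2)**2)*Y = (2 + (-2)**2)*Y = (2 + 4)*Y = 6*Y)
q - p(-48*2) = 76305 - 6*(-48*2) = 76305 - 6*(-96) = 76305 - 1*(-576) = 76305 + 576 = 76881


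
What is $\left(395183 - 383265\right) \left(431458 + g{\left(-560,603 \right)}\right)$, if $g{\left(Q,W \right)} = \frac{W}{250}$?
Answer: $\frac{642768148777}{125} \approx 5.1421 \cdot 10^{9}$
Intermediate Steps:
$g{\left(Q,W \right)} = \frac{W}{250}$ ($g{\left(Q,W \right)} = W \frac{1}{250} = \frac{W}{250}$)
$\left(395183 - 383265\right) \left(431458 + g{\left(-560,603 \right)}\right) = \left(395183 - 383265\right) \left(431458 + \frac{1}{250} \cdot 603\right) = 11918 \left(431458 + \frac{603}{250}\right) = 11918 \cdot \frac{107865103}{250} = \frac{642768148777}{125}$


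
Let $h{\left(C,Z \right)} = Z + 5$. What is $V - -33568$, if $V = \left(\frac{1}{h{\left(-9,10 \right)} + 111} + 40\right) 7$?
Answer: $\frac{609265}{18} \approx 33848.0$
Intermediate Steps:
$h{\left(C,Z \right)} = 5 + Z$
$V = \frac{5041}{18}$ ($V = \left(\frac{1}{\left(5 + 10\right) + 111} + 40\right) 7 = \left(\frac{1}{15 + 111} + 40\right) 7 = \left(\frac{1}{126} + 40\right) 7 = \frac{5041}{126} \cdot 7 = \frac{5041}{18} \approx 280.06$)
$V - -33568 = \frac{5041}{18} - -33568 = \frac{5041}{18} + 33568 = \frac{609265}{18}$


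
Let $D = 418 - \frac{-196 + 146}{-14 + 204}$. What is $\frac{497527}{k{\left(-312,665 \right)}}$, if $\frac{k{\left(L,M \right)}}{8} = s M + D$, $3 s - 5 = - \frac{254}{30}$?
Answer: $- \frac{85077117}{479048} \approx -177.6$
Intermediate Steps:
$s = - \frac{52}{45}$ ($s = \frac{5}{3} + \frac{\left(-254\right) \frac{1}{30}}{3} = \frac{5}{3} + \frac{1}{3} \left(- \frac{127}{15}\right) = \frac{5}{3} - \frac{127}{45} = - \frac{52}{45} \approx -1.1556$)
$D = \frac{7947}{19}$ ($D = 418 - - \frac{50}{190} = 418 - \left(-50\right) \frac{1}{190} = 418 - - \frac{5}{19} = 418 + \frac{5}{19} = \frac{7947}{19} \approx 418.26$)
$k{\left(L,M \right)} = \frac{63576}{19} - \frac{416 M}{45}$ ($k{\left(L,M \right)} = 8 \left(- \frac{52 M}{45} + \frac{7947}{19}\right) = 8 \left(\frac{7947}{19} - \frac{52 M}{45}\right) = \frac{63576}{19} - \frac{416 M}{45}$)
$\frac{497527}{k{\left(-312,665 \right)}} = \frac{497527}{\frac{63576}{19} - \frac{55328}{9}} = \frac{497527}{- \frac{479048}{171}} = 497527 \left(- \frac{171}{479048}\right) = - \frac{85077117}{479048}$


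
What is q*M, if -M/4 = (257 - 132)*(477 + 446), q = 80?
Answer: -36920000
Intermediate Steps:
M = -461500 (M = -4*(257 - 132)*(477 + 446) = -500*923 = -4*115375 = -461500)
q*M = 80*(-461500) = -36920000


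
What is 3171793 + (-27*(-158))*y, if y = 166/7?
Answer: 22910707/7 ≈ 3.2730e+6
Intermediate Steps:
y = 166/7 (y = 166*(⅐) = 166/7 ≈ 23.714)
3171793 + (-27*(-158))*y = 3171793 - 27*(-158)*(166/7) = 3171793 + 4266*(166/7) = 3171793 + 708156/7 = 22910707/7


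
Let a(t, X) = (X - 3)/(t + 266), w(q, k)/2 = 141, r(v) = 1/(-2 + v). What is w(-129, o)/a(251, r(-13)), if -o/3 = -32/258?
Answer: -1093455/23 ≈ -47542.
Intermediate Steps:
o = 16/43 (o = -(-96)/258 = -3*(-16/129) = 16/43 ≈ 0.37209)
w(q, k) = 282 (w(q, k) = 2*141 = 282)
a(t, X) = (-3 + X)/(266 + t)
w(-129, o)/a(251, r(-13)) = 282/(((-3 + 1/(-2 - 13))/(266 + 251))) = 282/(((-3 + 1/(-15))/517)) = 282/(((-3 - 1/15)/517)) = 282/(((1/517)*(-46/15))) = 282/(-46/7755) = 282*(-7755/46) = -1093455/23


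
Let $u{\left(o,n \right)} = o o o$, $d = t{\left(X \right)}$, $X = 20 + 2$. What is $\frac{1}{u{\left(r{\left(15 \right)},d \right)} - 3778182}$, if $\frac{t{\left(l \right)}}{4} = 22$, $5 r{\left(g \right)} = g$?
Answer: $- \frac{1}{3778155} \approx -2.6468 \cdot 10^{-7}$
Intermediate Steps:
$X = 22$
$r{\left(g \right)} = \frac{g}{5}$
$t{\left(l \right)} = 88$ ($t{\left(l \right)} = 4 \cdot 22 = 88$)
$d = 88$
$u{\left(o,n \right)} = o^{3}$ ($u{\left(o,n \right)} = o^{2} o = o^{3}$)
$\frac{1}{u{\left(r{\left(15 \right)},d \right)} - 3778182} = \frac{1}{\left(\frac{1}{5} \cdot 15\right)^{3} - 3778182} = \frac{1}{3^{3} - 3778182} = \frac{1}{27 - 3778182} = \frac{1}{-3778155} = - \frac{1}{3778155}$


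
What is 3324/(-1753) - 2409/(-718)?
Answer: 1836345/1258654 ≈ 1.4590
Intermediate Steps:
3324/(-1753) - 2409/(-718) = 3324*(-1/1753) - 2409*(-1/718) = -3324/1753 + 2409/718 = 1836345/1258654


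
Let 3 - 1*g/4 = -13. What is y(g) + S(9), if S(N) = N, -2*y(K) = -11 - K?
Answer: 93/2 ≈ 46.500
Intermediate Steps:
g = 64 (g = 12 - 4*(-13) = 12 + 52 = 64)
y(K) = 11/2 + K/2 (y(K) = -(-11 - K)/2 = 11/2 + K/2)
y(g) + S(9) = (11/2 + (1/2)*64) + 9 = (11/2 + 32) + 9 = 75/2 + 9 = 93/2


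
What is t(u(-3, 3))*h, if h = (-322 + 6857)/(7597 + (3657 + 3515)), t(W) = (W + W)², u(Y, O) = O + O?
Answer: 104560/1641 ≈ 63.717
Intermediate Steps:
u(Y, O) = 2*O
t(W) = 4*W² (t(W) = (2*W)² = 4*W²)
h = 6535/14769 (h = 6535/(7597 + 7172) = 6535/14769 ≈ 0.44248)
t(u(-3, 3))*h = (4*(2*3)²)*(6535/14769) = (4*6²)*(6535/14769) = (4*36)*(6535/14769) = 144*(6535/14769) = 104560/1641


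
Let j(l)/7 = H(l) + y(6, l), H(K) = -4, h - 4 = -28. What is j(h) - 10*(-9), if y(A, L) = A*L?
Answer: -946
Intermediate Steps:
h = -24 (h = 4 - 28 = -24)
j(l) = -28 + 42*l (j(l) = 7*(-4 + 6*l) = -28 + 42*l)
j(h) - 10*(-9) = (-28 + 42*(-24)) - 10*(-9) = (-28 - 1008) - 1*(-90) = -1036 + 90 = -946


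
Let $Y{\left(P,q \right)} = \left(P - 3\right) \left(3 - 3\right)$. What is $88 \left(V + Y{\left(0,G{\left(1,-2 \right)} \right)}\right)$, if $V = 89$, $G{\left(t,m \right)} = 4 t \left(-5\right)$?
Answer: $7832$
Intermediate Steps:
$G{\left(t,m \right)} = - 20 t$
$Y{\left(P,q \right)} = 0$ ($Y{\left(P,q \right)} = \left(-3 + P\right) 0 = 0$)
$88 \left(V + Y{\left(0,G{\left(1,-2 \right)} \right)}\right) = 88 \left(89 + 0\right) = 88 \cdot 89 = 7832$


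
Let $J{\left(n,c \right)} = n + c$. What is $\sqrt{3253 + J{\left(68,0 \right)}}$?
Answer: $9 \sqrt{41} \approx 57.628$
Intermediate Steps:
$J{\left(n,c \right)} = c + n$
$\sqrt{3253 + J{\left(68,0 \right)}} = \sqrt{3253 + \left(0 + 68\right)} = \sqrt{3253 + 68} = \sqrt{3321} = 9 \sqrt{41}$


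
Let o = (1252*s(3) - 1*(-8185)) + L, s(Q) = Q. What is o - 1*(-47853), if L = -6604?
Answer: 53190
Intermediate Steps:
o = 5337 (o = (1252*3 - 1*(-8185)) - 6604 = (3756 + 8185) - 6604 = 11941 - 6604 = 5337)
o - 1*(-47853) = 5337 - 1*(-47853) = 5337 + 47853 = 53190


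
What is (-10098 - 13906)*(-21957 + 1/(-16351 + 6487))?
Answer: 1299719677849/2466 ≈ 5.2706e+8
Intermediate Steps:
(-10098 - 13906)*(-21957 + 1/(-16351 + 6487)) = -24004*(-21957 + 1/(-9864)) = -24004*(-21957 - 1/9864) = -24004*(-216583849/9864) = 1299719677849/2466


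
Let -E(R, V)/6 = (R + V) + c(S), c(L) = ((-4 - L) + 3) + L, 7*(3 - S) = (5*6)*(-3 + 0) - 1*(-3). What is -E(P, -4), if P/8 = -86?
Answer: -4158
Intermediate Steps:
P = -688 (P = 8*(-86) = -688)
S = 108/7 (S = 3 - ((5*6)*(-3 + 0) - 1*(-3))/7 = 3 - (30*(-3) + 3)/7 = 3 - (-90 + 3)/7 = 3 - ⅐*(-87) = 3 + 87/7 = 108/7 ≈ 15.429)
c(L) = -1 (c(L) = (-1 - L) + L = -1)
E(R, V) = 6 - 6*R - 6*V (E(R, V) = -6*((R + V) - 1) = -6*(-1 + R + V) = 6 - 6*R - 6*V)
-E(P, -4) = -(6 - 6*(-688) - 6*(-4)) = -(6 + 4128 + 24) = -1*4158 = -4158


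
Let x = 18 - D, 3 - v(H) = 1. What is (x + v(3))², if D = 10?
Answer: 100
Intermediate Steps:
v(H) = 2 (v(H) = 3 - 1*1 = 3 - 1 = 2)
x = 8 (x = 18 - 1*10 = 18 - 10 = 8)
(x + v(3))² = (8 + 2)² = 10² = 100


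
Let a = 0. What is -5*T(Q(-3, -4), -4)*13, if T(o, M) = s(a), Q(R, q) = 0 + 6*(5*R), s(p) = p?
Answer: 0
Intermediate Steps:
Q(R, q) = 30*R (Q(R, q) = 0 + 30*R = 30*R)
T(o, M) = 0
-5*T(Q(-3, -4), -4)*13 = -5*0*13 = 0*13 = 0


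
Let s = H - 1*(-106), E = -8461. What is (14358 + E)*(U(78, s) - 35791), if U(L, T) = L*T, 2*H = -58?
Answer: -175642145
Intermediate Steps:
H = -29 (H = (½)*(-58) = -29)
s = 77 (s = -29 - 1*(-106) = -29 + 106 = 77)
(14358 + E)*(U(78, s) - 35791) = (14358 - 8461)*(78*77 - 35791) = 5897*(6006 - 35791) = 5897*(-29785) = -175642145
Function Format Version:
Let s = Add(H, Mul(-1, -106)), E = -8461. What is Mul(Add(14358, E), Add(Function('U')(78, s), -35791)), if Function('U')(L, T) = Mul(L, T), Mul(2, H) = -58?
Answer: -175642145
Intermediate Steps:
H = -29 (H = Mul(Rational(1, 2), -58) = -29)
s = 77 (s = Add(-29, Mul(-1, -106)) = Add(-29, 106) = 77)
Mul(Add(14358, E), Add(Function('U')(78, s), -35791)) = Mul(Add(14358, -8461), Add(Mul(78, 77), -35791)) = Mul(5897, Add(6006, -35791)) = Mul(5897, -29785) = -175642145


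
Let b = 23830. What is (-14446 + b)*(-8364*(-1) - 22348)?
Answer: -131225856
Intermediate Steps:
(-14446 + b)*(-8364*(-1) - 22348) = (-14446 + 23830)*(-8364*(-1) - 22348) = 9384*(8364 - 22348) = 9384*(-13984) = -131225856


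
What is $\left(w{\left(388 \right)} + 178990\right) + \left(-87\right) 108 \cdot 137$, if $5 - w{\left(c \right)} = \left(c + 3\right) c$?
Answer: $-1259965$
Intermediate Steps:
$w{\left(c \right)} = 5 - c \left(3 + c\right)$ ($w{\left(c \right)} = 5 - \left(c + 3\right) c = 5 - \left(3 + c\right) c = 5 - c \left(3 + c\right)$)
$\left(w{\left(388 \right)} + 178990\right) + \left(-87\right) 108 \cdot 137 = \left(\left(5 - 388^{2} - 1164\right) + 178990\right) + \left(-87\right) 108 \cdot 137 = \left(\left(5 - 150544 - 1164\right) + 178990\right) - 1287252 = \left(-151703 + 178990\right) - 1287252 = 27287 - 1287252 = -1259965$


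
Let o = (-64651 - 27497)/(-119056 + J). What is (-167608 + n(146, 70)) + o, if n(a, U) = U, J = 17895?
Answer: -16948219470/101161 ≈ -1.6754e+5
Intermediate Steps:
o = 92148/101161 (o = (-64651 - 27497)/(-119056 + 17895) = -92148/(-101161) = -92148*(-1/101161) = 92148/101161 ≈ 0.91090)
(-167608 + n(146, 70)) + o = (-167608 + 70) + 92148/101161 = -167538 + 92148/101161 = -16948219470/101161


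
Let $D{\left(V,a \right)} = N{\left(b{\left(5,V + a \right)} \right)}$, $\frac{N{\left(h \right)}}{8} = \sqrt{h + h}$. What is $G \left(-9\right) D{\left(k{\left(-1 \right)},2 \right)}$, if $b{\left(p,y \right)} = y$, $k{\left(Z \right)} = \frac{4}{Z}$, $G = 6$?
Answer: $- 864 i \approx - 864.0 i$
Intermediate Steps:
$N{\left(h \right)} = 8 \sqrt{2} \sqrt{h}$ ($N{\left(h \right)} = 8 \sqrt{h + h} = 8 \sqrt{2 h} = 8 \sqrt{2} \sqrt{h}$)
$D{\left(V,a \right)} = 8 \sqrt{2} \sqrt{V + a}$
$G \left(-9\right) D{\left(k{\left(-1 \right)},2 \right)} = 6 \left(-9\right) 8 \sqrt{2 \frac{4}{-1} + 2 \cdot 2} = - 54 \cdot 8 \sqrt{2 \cdot 4 \left(-1\right) + 4} = - 54 \cdot 8 \sqrt{2 \left(-4\right) + 4} = - 54 \cdot 8 \sqrt{-8 + 4} = - 54 \cdot 8 \sqrt{-4} = - 54 \cdot 8 \cdot 2 i = - 54 \cdot 16 i = - 864 i$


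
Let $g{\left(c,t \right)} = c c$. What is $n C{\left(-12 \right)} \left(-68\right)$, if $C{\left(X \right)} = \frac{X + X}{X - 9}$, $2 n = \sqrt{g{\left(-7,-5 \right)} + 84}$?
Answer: $- \frac{272 \sqrt{133}}{7} \approx -448.12$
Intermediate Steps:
$g{\left(c,t \right)} = c^{2}$
$n = \frac{\sqrt{133}}{2}$ ($n = \frac{\sqrt{\left(-7\right)^{2} + 84}}{2} = \frac{\sqrt{49 + 84}}{2} = \frac{\sqrt{133}}{2} \approx 5.7663$)
$C{\left(X \right)} = \frac{2 X}{-9 + X}$
$n C{\left(-12 \right)} \left(-68\right) = \frac{\sqrt{133}}{2} \cdot 2 \left(-12\right) \frac{1}{-9 - 12} \left(-68\right) = \frac{\sqrt{133}}{2} \cdot 2 \left(-12\right) \frac{1}{-21} \left(-68\right) = \frac{\sqrt{133}}{2} \cdot 2 \left(-12\right) \left(- \frac{1}{21}\right) \left(-68\right) = \frac{\sqrt{133}}{2} \cdot \frac{8}{7} \left(-68\right) = \frac{4 \sqrt{133}}{7} \left(-68\right) = - \frac{272 \sqrt{133}}{7}$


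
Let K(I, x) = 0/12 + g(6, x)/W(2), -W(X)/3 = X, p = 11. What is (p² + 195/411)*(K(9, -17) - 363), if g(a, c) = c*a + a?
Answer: -5774774/137 ≈ -42152.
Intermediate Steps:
g(a, c) = a + a*c (g(a, c) = a*c + a = a + a*c)
W(X) = -3*X
K(I, x) = -1 - x (K(I, x) = 0/12 + (6*(1 + x))/((-3*2)) = 0*(1/12) + (6 + 6*x)/(-6) = 0 + (6 + 6*x)*(-⅙) = 0 + (-1 - x) = -1 - x)
(p² + 195/411)*(K(9, -17) - 363) = (11² + 195/411)*((-1 - 1*(-17)) - 363) = (121 + 195*(1/411))*((-1 + 17) - 363) = (121 + 65/137)*(16 - 363) = (16642/137)*(-347) = -5774774/137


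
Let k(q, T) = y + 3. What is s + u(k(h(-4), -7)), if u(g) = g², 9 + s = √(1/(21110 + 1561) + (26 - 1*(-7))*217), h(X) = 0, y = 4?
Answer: 40 + 2*√102238043402/7557 ≈ 124.62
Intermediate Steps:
k(q, T) = 7 (k(q, T) = 4 + 3 = 7)
s = -9 + 2*√102238043402/7557 (s = -9 + √(1/(21110 + 1561) + (26 - 1*(-7))*217) = -9 + √(1/22671 + (26 + 7)*217) = -9 + √(1/22671 + 33*217) = -9 + √(1/22671 + 7161) = -9 + √(162347032/22671) = -9 + 2*√102238043402/7557 ≈ 75.623)
s + u(k(h(-4), -7)) = (-9 + 2*√102238043402/7557) + 7² = (-9 + 2*√102238043402/7557) + 49 = 40 + 2*√102238043402/7557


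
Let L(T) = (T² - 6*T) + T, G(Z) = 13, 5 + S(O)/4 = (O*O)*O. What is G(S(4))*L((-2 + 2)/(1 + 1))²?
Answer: 0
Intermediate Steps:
S(O) = -20 + 4*O³ (S(O) = -20 + 4*((O*O)*O) = -20 + 4*(O²*O) = -20 + 4*O³)
L(T) = T² - 5*T
G(S(4))*L((-2 + 2)/(1 + 1))² = 13*(((-2 + 2)/(1 + 1))*(-5 + (-2 + 2)/(1 + 1)))² = 13*((0/2)*(-5 + 0/2))² = 13*((0*(½))*(-5 + 0*(½)))² = 13*(0*(-5 + 0))² = 13*(0*(-5))² = 13*0² = 13*0 = 0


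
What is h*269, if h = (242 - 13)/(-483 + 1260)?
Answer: 61601/777 ≈ 79.281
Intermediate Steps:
h = 229/777 ≈ 0.29472
h*269 = (229/777)*269 = 61601/777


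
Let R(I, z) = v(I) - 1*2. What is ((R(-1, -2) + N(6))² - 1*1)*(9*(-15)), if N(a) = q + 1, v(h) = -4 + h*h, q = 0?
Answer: -2025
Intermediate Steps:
v(h) = -4 + h²
N(a) = 1 (N(a) = 0 + 1 = 1)
R(I, z) = -6 + I² (R(I, z) = (-4 + I²) - 1*2 = (-4 + I²) - 2 = -6 + I²)
((R(-1, -2) + N(6))² - 1*1)*(9*(-15)) = (((-6 + (-1)²) + 1)² - 1*1)*(9*(-15)) = (((-6 + 1) + 1)² - 1)*(-135) = ((-5 + 1)² - 1)*(-135) = ((-4)² - 1)*(-135) = (16 - 1)*(-135) = 15*(-135) = -2025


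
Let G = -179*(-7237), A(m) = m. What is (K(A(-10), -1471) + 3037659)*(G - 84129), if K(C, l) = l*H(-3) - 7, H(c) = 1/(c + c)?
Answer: 11039359831801/3 ≈ 3.6798e+12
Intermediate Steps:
G = 1295423
H(c) = 1/(2*c)
K(C, l) = -7 - l/6 (K(C, l) = l*((½)/(-3)) - 7 = l*((½)*(-⅓)) - 7 = l*(-⅙) - 7 = -l/6 - 7 = -7 - l/6)
(K(A(-10), -1471) + 3037659)*(G - 84129) = ((-7 - ⅙*(-1471)) + 3037659)*(1295423 - 84129) = ((-7 + 1471/6) + 3037659)*1211294 = (1429/6 + 3037659)*1211294 = (18227383/6)*1211294 = 11039359831801/3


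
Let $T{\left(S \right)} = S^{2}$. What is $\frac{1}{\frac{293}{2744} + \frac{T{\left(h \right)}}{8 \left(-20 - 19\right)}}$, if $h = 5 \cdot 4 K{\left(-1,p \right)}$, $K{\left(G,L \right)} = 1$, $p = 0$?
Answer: $- \frac{107016}{125773} \approx -0.85087$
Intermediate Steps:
$h = 20$ ($h = 5 \cdot 4 \cdot 1 = 20 \cdot 1 = 20$)
$\frac{1}{\frac{293}{2744} + \frac{T{\left(h \right)}}{8 \left(-20 - 19\right)}} = \frac{1}{\frac{293}{2744} + \frac{20^{2}}{8 \left(-20 - 19\right)}} = \frac{1}{293 \cdot \frac{1}{2744} + \frac{400}{8 \left(-39\right)}} = \frac{1}{\frac{293}{2744} + \frac{400}{-312}} = \frac{1}{\frac{293}{2744} + 400 \left(- \frac{1}{312}\right)} = \frac{1}{\frac{293}{2744} - \frac{50}{39}} = \frac{1}{- \frac{125773}{107016}} = - \frac{107016}{125773}$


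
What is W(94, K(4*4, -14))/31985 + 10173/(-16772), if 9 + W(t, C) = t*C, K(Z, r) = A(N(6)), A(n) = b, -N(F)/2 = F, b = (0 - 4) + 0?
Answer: -66368125/107290484 ≈ -0.61858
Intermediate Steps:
b = -4 (b = -4 + 0 = -4)
N(F) = -2*F
A(n) = -4
K(Z, r) = -4
W(t, C) = -9 + C*t (W(t, C) = -9 + t*C = -9 + C*t)
W(94, K(4*4, -14))/31985 + 10173/(-16772) = (-9 - 4*94)/31985 + 10173/(-16772) = (-9 - 376)*(1/31985) + 10173*(-1/16772) = -385*1/31985 - 10173/16772 = -77/6397 - 10173/16772 = -66368125/107290484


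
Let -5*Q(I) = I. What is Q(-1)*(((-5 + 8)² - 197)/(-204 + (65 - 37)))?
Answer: 47/220 ≈ 0.21364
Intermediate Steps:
Q(I) = -I/5
Q(-1)*(((-5 + 8)² - 197)/(-204 + (65 - 37))) = (-⅕*(-1))*(((-5 + 8)² - 197)/(-204 + (65 - 37))) = ((3² - 197)/(-204 + 28))/5 = ((9 - 197)/(-176))/5 = (-188*(-1/176))/5 = (⅕)*(47/44) = 47/220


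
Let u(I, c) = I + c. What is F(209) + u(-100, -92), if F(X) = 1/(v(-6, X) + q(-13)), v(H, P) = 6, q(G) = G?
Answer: -1345/7 ≈ -192.14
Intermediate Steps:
F(X) = -⅐ (F(X) = 1/(6 - 13) = 1/(-7) = -⅐)
F(209) + u(-100, -92) = -⅐ + (-100 - 92) = -⅐ - 192 = -1345/7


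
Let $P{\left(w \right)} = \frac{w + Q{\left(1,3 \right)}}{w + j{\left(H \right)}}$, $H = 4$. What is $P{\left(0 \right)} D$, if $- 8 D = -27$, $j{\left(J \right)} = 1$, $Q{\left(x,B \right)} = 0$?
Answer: $0$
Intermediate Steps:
$D = \frac{27}{8}$ ($D = \left(- \frac{1}{8}\right) \left(-27\right) = \frac{27}{8} \approx 3.375$)
$P{\left(w \right)} = \frac{w}{1 + w}$ ($P{\left(w \right)} = \frac{w + 0}{w + 1} = \frac{w}{1 + w}$)
$P{\left(0 \right)} D = \frac{0}{1 + 0} \cdot \frac{27}{8} = \frac{0}{1} \cdot \frac{27}{8} = 0 \cdot 1 \cdot \frac{27}{8} = 0 \cdot \frac{27}{8} = 0$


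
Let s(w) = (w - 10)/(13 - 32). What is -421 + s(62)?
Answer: -8051/19 ≈ -423.74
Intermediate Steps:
s(w) = 10/19 - w/19 (s(w) = (-10 + w)/(-19) = (-10 + w)*(-1/19) = 10/19 - w/19)
-421 + s(62) = -421 + (10/19 - 1/19*62) = -421 + (10/19 - 62/19) = -421 - 52/19 = -8051/19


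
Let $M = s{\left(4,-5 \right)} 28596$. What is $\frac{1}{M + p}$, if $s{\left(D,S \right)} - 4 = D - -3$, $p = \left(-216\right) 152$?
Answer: $\frac{1}{281724} \approx 3.5496 \cdot 10^{-6}$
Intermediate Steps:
$p = -32832$
$s{\left(D,S \right)} = 7 + D$ ($s{\left(D,S \right)} = 4 + \left(D - -3\right) = 4 + \left(D + 3\right) = 4 + \left(3 + D\right) = 7 + D$)
$M = 314556$ ($M = \left(7 + 4\right) 28596 = 11 \cdot 28596 = 314556$)
$\frac{1}{M + p} = \frac{1}{314556 - 32832} = \frac{1}{281724}$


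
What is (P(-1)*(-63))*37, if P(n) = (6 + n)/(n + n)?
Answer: 11655/2 ≈ 5827.5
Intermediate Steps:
P(n) = (6 + n)/(2*n) (P(n) = (6 + n)/((2*n)) = (6 + n)*(1/(2*n)) = (6 + n)/(2*n))
(P(-1)*(-63))*37 = (((½)*(6 - 1)/(-1))*(-63))*37 = (((½)*(-1)*5)*(-63))*37 = -5/2*(-63)*37 = (315/2)*37 = 11655/2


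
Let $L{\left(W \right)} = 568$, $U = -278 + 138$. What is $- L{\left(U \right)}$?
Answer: $-568$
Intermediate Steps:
$U = -140$
$- L{\left(U \right)} = \left(-1\right) 568 = -568$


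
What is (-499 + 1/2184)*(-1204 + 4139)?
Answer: -3198607025/2184 ≈ -1.4646e+6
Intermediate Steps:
(-499 + 1/2184)*(-1204 + 4139) = (-499 + 1/2184)*2935 = -1089815/2184*2935 = -3198607025/2184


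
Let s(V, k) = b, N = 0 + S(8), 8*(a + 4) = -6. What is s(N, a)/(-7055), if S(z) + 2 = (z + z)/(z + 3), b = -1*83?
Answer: 1/85 ≈ 0.011765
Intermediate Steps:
a = -19/4 (a = -4 + (⅛)*(-6) = -4 - ¾ = -19/4 ≈ -4.7500)
b = -83
S(z) = -2 + 2*z/(3 + z) (S(z) = -2 + (z + z)/(z + 3) = -2 + (2*z)/(3 + z) = -2 + 2*z/(3 + z))
N = -6/11 (N = 0 - 6/(3 + 8) = 0 - 6/11 = -6/11 ≈ -0.54545)
s(V, k) = -83
s(N, a)/(-7055) = -83/(-7055) = -83*(-1/7055) = 1/85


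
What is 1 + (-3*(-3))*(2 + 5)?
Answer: 64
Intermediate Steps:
1 + (-3*(-3))*(2 + 5) = 1 + 9*7 = 1 + 63 = 64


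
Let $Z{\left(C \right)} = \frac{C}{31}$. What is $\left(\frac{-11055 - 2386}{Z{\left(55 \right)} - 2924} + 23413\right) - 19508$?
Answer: $\frac{354166716}{90589} \approx 3909.6$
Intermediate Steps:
$Z{\left(C \right)} = \frac{C}{31}$ ($Z{\left(C \right)} = C \frac{1}{31} = \frac{C}{31}$)
$\left(\frac{-11055 - 2386}{Z{\left(55 \right)} - 2924} + 23413\right) - 19508 = \left(\frac{-11055 - 2386}{\frac{1}{31} \cdot 55 - 2924} + 23413\right) - 19508 = \left(- \frac{13441}{\frac{55}{31} - 2924} + 23413\right) - 19508 = \left(- \frac{13441}{- \frac{90589}{31}} + 23413\right) - 19508 = \left(\left(-13441\right) \left(- \frac{31}{90589}\right) + 23413\right) - 19508 = \left(\frac{416671}{90589} + 23413\right) - 19508 = \frac{2121376928}{90589} - 19508 = \frac{354166716}{90589}$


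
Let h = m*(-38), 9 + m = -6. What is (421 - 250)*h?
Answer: 97470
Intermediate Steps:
m = -15 (m = -9 - 6 = -15)
h = 570 (h = -15*(-38) = 570)
(421 - 250)*h = (421 - 250)*570 = 171*570 = 97470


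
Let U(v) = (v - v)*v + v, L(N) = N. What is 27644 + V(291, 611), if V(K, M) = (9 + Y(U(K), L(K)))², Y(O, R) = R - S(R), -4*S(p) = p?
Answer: 2665385/16 ≈ 1.6659e+5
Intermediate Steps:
S(p) = -p/4
U(v) = v (U(v) = 0*v + v = 0 + v = v)
Y(O, R) = 5*R/4 (Y(O, R) = R - (-1)*R/4 = R + R/4 = 5*R/4)
V(K, M) = (9 + 5*K/4)²
27644 + V(291, 611) = 27644 + (36 + 5*291)²/16 = 27644 + (36 + 1455)²/16 = 27644 + (1/16)*1491² = 27644 + (1/16)*2223081 = 27644 + 2223081/16 = 2665385/16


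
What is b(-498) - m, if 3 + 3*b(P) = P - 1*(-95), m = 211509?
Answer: -634933/3 ≈ -2.1164e+5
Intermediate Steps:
b(P) = 92/3 + P/3 (b(P) = -1 + (P - 1*(-95))/3 = -1 + (P + 95)/3 = -1 + (95 + P)/3 = -1 + (95/3 + P/3) = 92/3 + P/3)
b(-498) - m = (92/3 + (⅓)*(-498)) - 1*211509 = (92/3 - 166) - 211509 = -406/3 - 211509 = -634933/3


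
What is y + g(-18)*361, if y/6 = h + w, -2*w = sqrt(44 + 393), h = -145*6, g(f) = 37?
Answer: 8137 - 3*sqrt(437) ≈ 8074.3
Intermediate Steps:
h = -870
w = -sqrt(437)/2 (w = -sqrt(44 + 393)/2 = -sqrt(437)/2 ≈ -10.452)
y = -5220 - 3*sqrt(437) (y = 6*(-870 - sqrt(437)/2) = -5220 - 3*sqrt(437) ≈ -5282.7)
y + g(-18)*361 = (-5220 - 3*sqrt(437)) + 37*361 = (-5220 - 3*sqrt(437)) + 13357 = 8137 - 3*sqrt(437)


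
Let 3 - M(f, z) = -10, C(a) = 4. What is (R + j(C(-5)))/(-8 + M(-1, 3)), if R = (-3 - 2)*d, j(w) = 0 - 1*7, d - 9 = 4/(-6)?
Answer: -146/15 ≈ -9.7333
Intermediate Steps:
d = 25/3 (d = 9 + 4/(-6) = 9 + 4*(-⅙) = 9 - ⅔ = 25/3 ≈ 8.3333)
j(w) = -7 (j(w) = 0 - 7 = -7)
M(f, z) = 13 (M(f, z) = 3 - 1*(-10) = 3 + 10 = 13)
R = -125/3 (R = (-3 - 2)*(25/3) = -5*25/3 = -125/3 ≈ -41.667)
(R + j(C(-5)))/(-8 + M(-1, 3)) = (-125/3 - 7)/(-8 + 13) = -146/3/5 = -146/3*⅕ = -146/15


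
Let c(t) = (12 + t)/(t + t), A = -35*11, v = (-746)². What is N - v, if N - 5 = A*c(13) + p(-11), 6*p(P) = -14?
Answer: -43436915/78 ≈ -5.5688e+5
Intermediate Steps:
v = 556516
p(P) = -7/3 (p(P) = (⅙)*(-14) = -7/3)
A = -385
c(t) = (12 + t)/(2*t) (c(t) = (12 + t)/((2*t)) = (12 + t)*(1/(2*t)) = (12 + t)/(2*t))
N = -28667/78 (N = 5 + (-385*(12 + 13)/(2*13) - 7/3) = 5 + (-385*25/(2*13) - 7/3) = 5 + (-385*25/26 - 7/3) = 5 + (-9625/26 - 7/3) = 5 - 29057/78 = -28667/78 ≈ -367.53)
N - v = -28667/78 - 1*556516 = -28667/78 - 556516 = -43436915/78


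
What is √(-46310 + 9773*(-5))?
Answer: 45*I*√47 ≈ 308.5*I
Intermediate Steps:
√(-46310 + 9773*(-5)) = √(-46310 - 48865) = √(-95175) = 45*I*√47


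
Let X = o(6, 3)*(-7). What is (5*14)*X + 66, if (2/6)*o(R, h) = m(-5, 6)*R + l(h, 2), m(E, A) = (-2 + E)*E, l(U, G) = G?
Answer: -311574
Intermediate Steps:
m(E, A) = E*(-2 + E)
o(R, h) = 6 + 105*R (o(R, h) = 3*((-5*(-2 - 5))*R + 2) = 3*((-5*(-7))*R + 2) = 3*(35*R + 2) = 3*(2 + 35*R) = 6 + 105*R)
X = -4452 (X = (6 + 105*6)*(-7) = (6 + 630)*(-7) = 636*(-7) = -4452)
(5*14)*X + 66 = (5*14)*(-4452) + 66 = 70*(-4452) + 66 = -311640 + 66 = -311574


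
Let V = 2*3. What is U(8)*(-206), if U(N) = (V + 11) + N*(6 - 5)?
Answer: -5150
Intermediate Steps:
V = 6
U(N) = 17 + N (U(N) = (6 + 11) + N*(6 - 5) = 17 + N*1 = 17 + N)
U(8)*(-206) = (17 + 8)*(-206) = 25*(-206) = -5150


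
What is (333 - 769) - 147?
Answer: -583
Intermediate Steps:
(333 - 769) - 147 = -436 - 147 = -583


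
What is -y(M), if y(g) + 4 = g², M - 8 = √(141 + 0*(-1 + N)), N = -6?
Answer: 4 - (8 + √141)² ≈ -390.99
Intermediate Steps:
M = 8 + √141 (M = 8 + √(141 + 0*(-1 - 6)) = 8 + √(141 + 0*(-7)) = 8 + √(141 + 0) = 8 + √141 ≈ 19.874)
y(g) = -4 + g²
-y(M) = -(-4 + (8 + √141)²) = 4 - (8 + √141)²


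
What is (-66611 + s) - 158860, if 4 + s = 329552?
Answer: 104077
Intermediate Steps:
s = 329548 (s = -4 + 329552 = 329548)
(-66611 + s) - 158860 = (-66611 + 329548) - 158860 = 262937 - 158860 = 104077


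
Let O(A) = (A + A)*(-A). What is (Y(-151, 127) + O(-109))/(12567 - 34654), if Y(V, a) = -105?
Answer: 23867/22087 ≈ 1.0806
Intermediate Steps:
O(A) = -2*A**2 (O(A) = (2*A)*(-A) = -2*A**2)
(Y(-151, 127) + O(-109))/(12567 - 34654) = (-105 - 2*(-109)**2)/(12567 - 34654) = (-105 - 2*11881)/(-22087) = (-105 - 23762)*(-1/22087) = -23867*(-1/22087) = 23867/22087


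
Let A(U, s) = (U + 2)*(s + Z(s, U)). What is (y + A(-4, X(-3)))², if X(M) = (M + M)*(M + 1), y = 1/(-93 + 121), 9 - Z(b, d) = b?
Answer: 253009/784 ≈ 322.72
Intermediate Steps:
Z(b, d) = 9 - b
y = 1/28 ≈ 0.035714
X(M) = 2*M*(1 + M) (X(M) = (2*M)*(1 + M) = 2*M*(1 + M))
A(U, s) = 18 + 9*U (A(U, s) = (U + 2)*(s + (9 - s)) = (2 + U)*9 = 18 + 9*U)
(y + A(-4, X(-3)))² = (1/28 + (18 + 9*(-4)))² = (1/28 + (18 - 36))² = (1/28 - 18)² = (-503/28)² = 253009/784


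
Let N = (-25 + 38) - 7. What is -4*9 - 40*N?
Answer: -276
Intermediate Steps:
N = 6 (N = 13 - 7 = 6)
-4*9 - 40*N = -4*9 - 40*6 = -36 - 240 = -276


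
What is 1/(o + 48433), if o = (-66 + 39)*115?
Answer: 1/45328 ≈ 2.2061e-5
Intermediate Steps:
o = -3105 (o = -27*115 = -3105)
1/(o + 48433) = 1/(-3105 + 48433) = 1/45328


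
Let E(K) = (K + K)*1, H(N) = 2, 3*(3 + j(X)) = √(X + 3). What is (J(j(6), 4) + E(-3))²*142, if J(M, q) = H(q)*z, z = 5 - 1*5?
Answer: 5112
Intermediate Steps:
j(X) = -3 + √(3 + X)/3 (j(X) = -3 + √(X + 3)/3 = -3 + √(3 + X)/3)
E(K) = 2*K (E(K) = (2*K)*1 = 2*K)
z = 0 (z = 5 - 5 = 0)
J(M, q) = 0 (J(M, q) = 2*0 = 0)
(J(j(6), 4) + E(-3))²*142 = (0 + 2*(-3))²*142 = (0 - 6)²*142 = (-6)²*142 = 36*142 = 5112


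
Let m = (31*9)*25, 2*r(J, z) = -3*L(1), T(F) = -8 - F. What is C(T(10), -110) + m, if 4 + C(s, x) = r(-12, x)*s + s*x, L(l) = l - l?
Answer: 8951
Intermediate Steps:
L(l) = 0
r(J, z) = 0 (r(J, z) = (-3*0)/2 = (½)*0 = 0)
m = 6975 (m = 279*25 = 6975)
C(s, x) = -4 + s*x (C(s, x) = -4 + (0*s + s*x) = -4 + (0 + s*x) = -4 + s*x)
C(T(10), -110) + m = (-4 + (-8 - 1*10)*(-110)) + 6975 = (-4 + (-8 - 10)*(-110)) + 6975 = (-4 - 18*(-110)) + 6975 = (-4 + 1980) + 6975 = 1976 + 6975 = 8951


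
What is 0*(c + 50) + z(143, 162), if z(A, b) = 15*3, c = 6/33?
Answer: 45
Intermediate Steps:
c = 2/11 (c = 6*(1/33) = 2/11 ≈ 0.18182)
z(A, b) = 45
0*(c + 50) + z(143, 162) = 0*(2/11 + 50) + 45 = 0*(552/11) + 45 = 0 + 45 = 45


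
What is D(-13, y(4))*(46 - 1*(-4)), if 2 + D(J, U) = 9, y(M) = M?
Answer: 350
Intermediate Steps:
D(J, U) = 7 (D(J, U) = -2 + 9 = 7)
D(-13, y(4))*(46 - 1*(-4)) = 7*(46 - 1*(-4)) = 7*(46 + 4) = 7*50 = 350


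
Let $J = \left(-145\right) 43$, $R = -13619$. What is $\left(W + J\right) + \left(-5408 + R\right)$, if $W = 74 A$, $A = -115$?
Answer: $-33772$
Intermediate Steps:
$J = -6235$
$W = -8510$ ($W = 74 \left(-115\right) = -8510$)
$\left(W + J\right) + \left(-5408 + R\right) = \left(-8510 - 6235\right) - 19027 = -14745 - 19027 = -33772$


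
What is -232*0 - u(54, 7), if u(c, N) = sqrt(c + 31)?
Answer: -sqrt(85) ≈ -9.2195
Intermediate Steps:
u(c, N) = sqrt(31 + c)
-232*0 - u(54, 7) = -232*0 - sqrt(31 + 54) = 0 - sqrt(85) = -sqrt(85)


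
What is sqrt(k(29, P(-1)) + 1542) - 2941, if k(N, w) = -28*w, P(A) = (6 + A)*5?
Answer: -2941 + sqrt(842) ≈ -2912.0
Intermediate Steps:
P(A) = 30 + 5*A
sqrt(k(29, P(-1)) + 1542) - 2941 = sqrt(-28*(30 + 5*(-1)) + 1542) - 2941 = sqrt(-28*(30 - 5) + 1542) - 2941 = sqrt(-28*25 + 1542) - 2941 = sqrt(-700 + 1542) - 2941 = sqrt(842) - 2941 = -2941 + sqrt(842)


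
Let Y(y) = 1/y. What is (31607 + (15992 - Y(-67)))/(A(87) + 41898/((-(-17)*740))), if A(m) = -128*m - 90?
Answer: -20059652860/4729569597 ≈ -4.2413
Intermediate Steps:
A(m) = -90 - 128*m
(31607 + (15992 - Y(-67)))/(A(87) + 41898/((-(-17)*740))) = (31607 + (15992 - 1/(-67)))/((-90 - 128*87) + 41898/((-(-17)*740))) = (31607 + (15992 - 1*(-1/67)))/((-90 - 11136) + 41898/((-17*(-740)))) = (31607 + (15992 + 1/67))/(-11226 + 41898/12580) = (31607 + 1071465/67)/(-11226 + 41898*(1/12580)) = 3189134/(67*(-11226 + 20949/6290)) = 3189134/(67*(-70590591/6290)) = (3189134/67)*(-6290/70590591) = -20059652860/4729569597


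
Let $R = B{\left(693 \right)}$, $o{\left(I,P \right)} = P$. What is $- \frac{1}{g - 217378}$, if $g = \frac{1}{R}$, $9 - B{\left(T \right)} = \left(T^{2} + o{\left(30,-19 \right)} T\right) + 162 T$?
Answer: $\frac{579339}{125935553143} \approx 4.6003 \cdot 10^{-6}$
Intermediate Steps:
$B{\left(T \right)} = 9 - T^{2} - 143 T$ ($B{\left(T \right)} = 9 - \left(\left(T^{2} - 19 T\right) + 162 T\right) = 9 - \left(T^{2} + 143 T\right) = 9 - T^{2} - 143 T$)
$R = -579339$ ($R = 9 - 693^{2} - 99099 = 9 - 480249 - 99099 = -579339$)
$g = - \frac{1}{579339}$ ($g = \frac{1}{-579339} = - \frac{1}{579339} \approx -1.7261 \cdot 10^{-6}$)
$- \frac{1}{g - 217378} = - \frac{1}{- \frac{1}{579339} - 217378} = - \frac{1}{- \frac{125935553143}{579339}} = \left(-1\right) \left(- \frac{579339}{125935553143}\right) = \frac{579339}{125935553143}$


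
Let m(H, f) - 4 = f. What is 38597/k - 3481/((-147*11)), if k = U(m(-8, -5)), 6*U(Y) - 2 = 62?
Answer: 187345439/51744 ≈ 3620.6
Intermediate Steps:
m(H, f) = 4 + f
U(Y) = 32/3 (U(Y) = ⅓ + (⅙)*62 = ⅓ + 31/3 = 32/3)
k = 32/3 ≈ 10.667
38597/k - 3481/((-147*11)) = 38597/(32/3) - 3481/((-147*11)) = 38597*(3/32) - 3481/(-1617) = 115791/32 - 3481*(-1/1617) = 115791/32 + 3481/1617 = 187345439/51744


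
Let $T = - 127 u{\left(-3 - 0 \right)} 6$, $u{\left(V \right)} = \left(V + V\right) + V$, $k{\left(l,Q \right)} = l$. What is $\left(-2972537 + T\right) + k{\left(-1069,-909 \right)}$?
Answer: $-2966748$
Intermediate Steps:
$u{\left(V \right)} = 3 V$ ($u{\left(V \right)} = 2 V + V = 3 V$)
$T = 6858$ ($T = - 127 \cdot 3 \left(-3 - 0\right) 6 = - 127 \cdot 3 \left(-3 + 0\right) 6 = - 127 \cdot 3 \left(-3\right) 6 = \left(-127\right) \left(-9\right) 6 = 1143 \cdot 6 = 6858$)
$\left(-2972537 + T\right) + k{\left(-1069,-909 \right)} = \left(-2972537 + 6858\right) - 1069 = -2965679 - 1069 = -2966748$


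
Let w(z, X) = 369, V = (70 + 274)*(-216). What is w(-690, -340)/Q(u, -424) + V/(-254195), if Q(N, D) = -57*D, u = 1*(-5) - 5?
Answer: 629859009/2047794920 ≈ 0.30758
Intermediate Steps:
V = -74304 (V = 344*(-216) = -74304)
u = -10 (u = -5 - 5 = -10)
w(-690, -340)/Q(u, -424) + V/(-254195) = 369/((-57*(-424))) - 74304/(-254195) = 369/24168 - 74304*(-1/254195) = 369*(1/24168) + 74304/254195 = 123/8056 + 74304/254195 = 629859009/2047794920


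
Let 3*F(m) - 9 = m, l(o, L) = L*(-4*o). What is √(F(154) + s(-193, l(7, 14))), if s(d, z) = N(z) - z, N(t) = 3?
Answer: 2*√1011/3 ≈ 21.197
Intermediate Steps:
l(o, L) = -4*L*o
F(m) = 3 + m/3
s(d, z) = 3 - z
√(F(154) + s(-193, l(7, 14))) = √((3 + (⅓)*154) + (3 - (-4)*14*7)) = √((3 + 154/3) + (3 - 1*(-392))) = √(163/3 + (3 + 392)) = √(163/3 + 395) = √(1348/3) = 2*√1011/3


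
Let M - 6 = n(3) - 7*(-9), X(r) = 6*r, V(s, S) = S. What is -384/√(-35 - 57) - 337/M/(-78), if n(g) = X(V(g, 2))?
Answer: 337/6318 + 192*I*√23/23 ≈ 0.05334 + 40.035*I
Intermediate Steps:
n(g) = 12 (n(g) = 6*2 = 12)
M = 81 (M = 6 + (12 - 7*(-9)) = 6 + (12 + 63) = 6 + 75 = 81)
-384/√(-35 - 57) - 337/M/(-78) = -384/√(-35 - 57) - 337/81/(-78) = -384*(-I*√23/46) - 337*1/81*(-1/78) = -384*(-I*√23/46) - 337/81*(-1/78) = -(-192)*I*√23/23 + 337/6318 = 192*I*√23/23 + 337/6318 = 337/6318 + 192*I*√23/23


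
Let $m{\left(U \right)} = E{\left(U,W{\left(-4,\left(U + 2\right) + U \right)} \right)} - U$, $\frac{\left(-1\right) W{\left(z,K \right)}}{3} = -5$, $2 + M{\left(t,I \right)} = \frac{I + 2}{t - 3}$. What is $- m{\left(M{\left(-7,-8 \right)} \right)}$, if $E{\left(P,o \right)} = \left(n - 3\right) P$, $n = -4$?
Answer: $- \frac{56}{5} \approx -11.2$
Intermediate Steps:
$M{\left(t,I \right)} = -2 + \frac{2 + I}{-3 + t}$ ($M{\left(t,I \right)} = -2 + \frac{I + 2}{t - 3} = -2 + \frac{2 + I}{-3 + t}$)
$W{\left(z,K \right)} = 15$ ($W{\left(z,K \right)} = \left(-3\right) \left(-5\right) = 15$)
$E{\left(P,o \right)} = - 7 P$ ($E{\left(P,o \right)} = \left(-4 - 3\right) P = - 7 P$)
$m{\left(U \right)} = - 8 U$ ($m{\left(U \right)} = - 7 U - U = - 8 U$)
$- m{\left(M{\left(-7,-8 \right)} \right)} = - \left(-8\right) \frac{8 - 8 - -14}{-3 - 7} = - \left(-8\right) \frac{8 - 8 + 14}{-10} = - \left(-8\right) \left(\left(- \frac{1}{10}\right) 14\right) = - \frac{\left(-8\right) \left(-7\right)}{5} = \left(-1\right) \frac{56}{5} = - \frac{56}{5}$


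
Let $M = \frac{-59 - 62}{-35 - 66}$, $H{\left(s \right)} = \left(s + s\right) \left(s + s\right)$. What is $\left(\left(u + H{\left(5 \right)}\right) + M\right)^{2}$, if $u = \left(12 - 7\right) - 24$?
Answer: $\frac{68923204}{10201} \approx 6756.5$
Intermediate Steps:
$H{\left(s \right)} = 4 s^{2}$ ($H{\left(s \right)} = 2 s 2 s = 4 s^{2}$)
$M = \frac{121}{101}$ ($M = - \frac{121}{-101} = \left(-121\right) \left(- \frac{1}{101}\right) = \frac{121}{101} \approx 1.198$)
$u = -19$ ($u = 5 - 24 = -19$)
$\left(\left(u + H{\left(5 \right)}\right) + M\right)^{2} = \left(\left(-19 + 4 \cdot 5^{2}\right) + \frac{121}{101}\right)^{2} = \left(\left(-19 + 4 \cdot 25\right) + \frac{121}{101}\right)^{2} = \left(\left(-19 + 100\right) + \frac{121}{101}\right)^{2} = \left(81 + \frac{121}{101}\right)^{2} = \left(\frac{8302}{101}\right)^{2} = \frac{68923204}{10201}$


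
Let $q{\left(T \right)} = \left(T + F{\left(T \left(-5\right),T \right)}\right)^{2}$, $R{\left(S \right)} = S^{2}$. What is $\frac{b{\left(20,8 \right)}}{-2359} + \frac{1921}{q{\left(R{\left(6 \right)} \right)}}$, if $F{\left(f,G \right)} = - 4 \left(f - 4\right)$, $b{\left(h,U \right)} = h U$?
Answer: $- \frac{90825801}{1405926256} \approx -0.064602$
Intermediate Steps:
$b{\left(h,U \right)} = U h$
$F{\left(f,G \right)} = 16 - 4 f$ ($F{\left(f,G \right)} = - 4 \left(-4 + f\right) = 16 - 4 f$)
$q{\left(T \right)} = \left(16 + 21 T\right)^{2}$ ($q{\left(T \right)} = \left(T - \left(-16 + 4 T \left(-5\right)\right)\right)^{2} = \left(T - \left(-16 + 4 \left(- 5 T\right)\right)\right)^{2} = \left(T + \left(16 + 20 T\right)\right)^{2} = \left(16 + 21 T\right)^{2}$)
$\frac{b{\left(20,8 \right)}}{-2359} + \frac{1921}{q{\left(R{\left(6 \right)} \right)}} = \frac{8 \cdot 20}{-2359} + \frac{1921}{\left(16 + 21 \cdot 6^{2}\right)^{2}} = 160 \left(- \frac{1}{2359}\right) + \frac{1921}{\left(16 + 21 \cdot 36\right)^{2}} = - \frac{160}{2359} + \frac{1921}{\left(16 + 756\right)^{2}} = - \frac{160}{2359} + \frac{1921}{772^{2}} = - \frac{160}{2359} + \frac{1921}{595984} = - \frac{90825801}{1405926256}$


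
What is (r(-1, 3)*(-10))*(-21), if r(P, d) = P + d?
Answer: 420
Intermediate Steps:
(r(-1, 3)*(-10))*(-21) = ((-1 + 3)*(-10))*(-21) = (2*(-10))*(-21) = -20*(-21) = 420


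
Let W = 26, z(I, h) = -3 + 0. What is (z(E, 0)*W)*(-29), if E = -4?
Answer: 2262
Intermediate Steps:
z(I, h) = -3
(z(E, 0)*W)*(-29) = -3*26*(-29) = -78*(-29) = 2262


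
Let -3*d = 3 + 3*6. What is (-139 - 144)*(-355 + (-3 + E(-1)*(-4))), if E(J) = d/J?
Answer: 109238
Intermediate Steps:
d = -7 (d = -(3 + 3*6)/3 = -(3 + 18)/3 = -⅓*21 = -7)
E(J) = -7/J
(-139 - 144)*(-355 + (-3 + E(-1)*(-4))) = (-139 - 144)*(-355 + (-3 - 7/(-1)*(-4))) = -283*(-355 + (-3 - 7*(-1)*(-4))) = -283*(-355 + (-3 + 7*(-4))) = -283*(-355 + (-3 - 28)) = -283*(-355 - 31) = -283*(-386) = 109238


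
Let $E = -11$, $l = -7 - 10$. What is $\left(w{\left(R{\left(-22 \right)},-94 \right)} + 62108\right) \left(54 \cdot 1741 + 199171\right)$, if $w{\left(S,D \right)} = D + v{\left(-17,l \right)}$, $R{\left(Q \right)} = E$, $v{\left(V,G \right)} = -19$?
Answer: $18176004075$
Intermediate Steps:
$l = -17$ ($l = -7 - 10 = -17$)
$R{\left(Q \right)} = -11$
$w{\left(S,D \right)} = -19 + D$ ($w{\left(S,D \right)} = D - 19 = -19 + D$)
$\left(w{\left(R{\left(-22 \right)},-94 \right)} + 62108\right) \left(54 \cdot 1741 + 199171\right) = \left(\left(-19 - 94\right) + 62108\right) \left(54 \cdot 1741 + 199171\right) = \left(-113 + 62108\right) \left(94014 + 199171\right) = 61995 \cdot 293185 = 18176004075$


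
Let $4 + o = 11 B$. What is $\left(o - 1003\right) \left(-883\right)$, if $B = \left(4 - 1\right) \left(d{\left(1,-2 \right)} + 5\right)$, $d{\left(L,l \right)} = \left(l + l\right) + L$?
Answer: $830903$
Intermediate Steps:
$d{\left(L,l \right)} = L + 2 l$ ($d{\left(L,l \right)} = 2 l + L = L + 2 l$)
$B = 6$ ($B = \left(4 - 1\right) \left(\left(1 + 2 \left(-2\right)\right) + 5\right) = 3 \left(\left(1 - 4\right) + 5\right) = 3 \left(-3 + 5\right) = 3 \cdot 2 = 6$)
$o = 62$ ($o = -4 + 11 \cdot 6 = -4 + 66 = 62$)
$\left(o - 1003\right) \left(-883\right) = \left(62 - 1003\right) \left(-883\right) = \left(-941\right) \left(-883\right) = 830903$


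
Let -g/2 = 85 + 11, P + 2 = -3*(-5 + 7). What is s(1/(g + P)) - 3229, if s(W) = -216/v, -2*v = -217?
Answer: -701125/217 ≈ -3231.0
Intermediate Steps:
P = -8 (P = -2 - 3*(-5 + 7) = -2 - 3*2 = -2 - 6 = -8)
v = 217/2 (v = -½*(-217) = 217/2 ≈ 108.50)
g = -192 (g = -2*(85 + 11) = -2*96 = -192)
s(W) = -432/217 (s(W) = -216/217/2 = -216*2/217 = -432/217)
s(1/(g + P)) - 3229 = -432/217 - 3229 = -701125/217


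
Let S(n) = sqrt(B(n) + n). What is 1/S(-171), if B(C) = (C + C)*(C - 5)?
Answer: sqrt(741)/6669 ≈ 0.0040818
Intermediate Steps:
B(C) = 2*C*(-5 + C) (B(C) = (2*C)*(-5 + C) = 2*C*(-5 + C))
S(n) = sqrt(n + 2*n*(-5 + n)) (S(n) = sqrt(2*n*(-5 + n) + n) = sqrt(n + 2*n*(-5 + n)))
1/S(-171) = 1/(sqrt(-171*(-9 + 2*(-171)))) = 1/(sqrt(-171*(-9 - 342))) = 1/(sqrt(-171*(-351))) = 1/(sqrt(60021)) = 1/(9*sqrt(741)) = sqrt(741)/6669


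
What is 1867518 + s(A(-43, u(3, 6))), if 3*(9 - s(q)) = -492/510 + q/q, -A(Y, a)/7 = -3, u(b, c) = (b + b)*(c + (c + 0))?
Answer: 158739794/85 ≈ 1.8675e+6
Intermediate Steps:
u(b, c) = 4*b*c (u(b, c) = (2*b)*(c + c) = (2*b)*(2*c) = 4*b*c)
A(Y, a) = 21 (A(Y, a) = -7*(-3) = 21)
s(q) = 764/85 (s(q) = 9 - (-492/510 + q/q)/3 = 9 - (-492*1/510 + 1)/3 = 9 - (-82/85 + 1)/3 = 9 - 1/3*3/85 = 9 - 1/85 = 764/85)
1867518 + s(A(-43, u(3, 6))) = 1867518 + 764/85 = 158739794/85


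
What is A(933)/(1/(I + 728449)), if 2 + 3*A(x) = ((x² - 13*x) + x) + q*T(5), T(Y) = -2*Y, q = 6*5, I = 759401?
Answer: 426016586450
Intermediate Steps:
q = 30
A(x) = -302/3 - 4*x + x²/3 (A(x) = -⅔ + (((x² - 13*x) + x) + 30*(-2*5))/3 = -⅔ + ((x² - 12*x) + 30*(-10))/3 = -⅔ + ((x² - 12*x) - 300)/3 = -⅔ + (-300 + x² - 12*x)/3 = -⅔ + (-100 - 4*x + x²/3) = -302/3 - 4*x + x²/3)
A(933)/(1/(I + 728449)) = (-302/3 - 4*933 + (⅓)*933²)/(1/(759401 + 728449)) = (-302/3 - 3732 + (⅓)*870489)/(1/1487850) = (-302/3 - 3732 + 290163)/(1/1487850) = (858991/3)*1487850 = 426016586450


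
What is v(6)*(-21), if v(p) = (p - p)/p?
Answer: 0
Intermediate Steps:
v(p) = 0 (v(p) = 0/p = 0)
v(6)*(-21) = 0*(-21) = 0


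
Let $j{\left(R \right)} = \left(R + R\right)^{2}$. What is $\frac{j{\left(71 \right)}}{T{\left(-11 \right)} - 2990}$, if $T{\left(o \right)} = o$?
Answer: $- \frac{20164}{3001} \approx -6.7191$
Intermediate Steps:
$j{\left(R \right)} = 4 R^{2}$ ($j{\left(R \right)} = \left(2 R\right)^{2} = 4 R^{2}$)
$\frac{j{\left(71 \right)}}{T{\left(-11 \right)} - 2990} = \frac{4 \cdot 71^{2}}{-11 - 2990} = \frac{4 \cdot 5041}{-11 - 2990} = \frac{20164}{-3001} = 20164 \left(- \frac{1}{3001}\right) = - \frac{20164}{3001}$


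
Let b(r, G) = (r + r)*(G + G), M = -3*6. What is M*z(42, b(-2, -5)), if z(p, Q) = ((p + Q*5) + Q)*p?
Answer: -213192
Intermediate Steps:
M = -18
b(r, G) = 4*G*r (b(r, G) = (2*r)*(2*G) = 4*G*r)
z(p, Q) = p*(p + 6*Q) (z(p, Q) = ((p + 5*Q) + Q)*p = (p + 6*Q)*p = p*(p + 6*Q))
M*z(42, b(-2, -5)) = -756*(42 + 6*(4*(-5)*(-2))) = -756*(42 + 6*40) = -756*(42 + 240) = -756*282 = -18*11844 = -213192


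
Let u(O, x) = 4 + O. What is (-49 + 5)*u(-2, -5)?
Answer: -88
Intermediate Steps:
(-49 + 5)*u(-2, -5) = (-49 + 5)*(4 - 2) = -44*2 = -88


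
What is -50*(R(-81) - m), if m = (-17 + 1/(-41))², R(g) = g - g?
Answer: 24360200/1681 ≈ 14492.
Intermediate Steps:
R(g) = 0
m = 487204/1681 (m = (-17 - 1/41)² = (-698/41)² = 487204/1681 ≈ 289.83)
-50*(R(-81) - m) = -50*(0 - 1*487204/1681) = -50*(0 - 487204/1681) = -50*(-487204/1681) = 24360200/1681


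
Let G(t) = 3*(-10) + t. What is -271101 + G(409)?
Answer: -270722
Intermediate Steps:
G(t) = -30 + t
-271101 + G(409) = -271101 + (-30 + 409) = -271101 + 379 = -270722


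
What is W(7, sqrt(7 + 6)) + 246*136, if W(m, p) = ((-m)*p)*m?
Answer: 33456 - 49*sqrt(13) ≈ 33279.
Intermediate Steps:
W(m, p) = -p*m**2 (W(m, p) = (-m*p)*m = -p*m**2)
W(7, sqrt(7 + 6)) + 246*136 = -1*sqrt(7 + 6)*7**2 + 246*136 = -1*sqrt(13)*49 + 33456 = -49*sqrt(13) + 33456 = 33456 - 49*sqrt(13)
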